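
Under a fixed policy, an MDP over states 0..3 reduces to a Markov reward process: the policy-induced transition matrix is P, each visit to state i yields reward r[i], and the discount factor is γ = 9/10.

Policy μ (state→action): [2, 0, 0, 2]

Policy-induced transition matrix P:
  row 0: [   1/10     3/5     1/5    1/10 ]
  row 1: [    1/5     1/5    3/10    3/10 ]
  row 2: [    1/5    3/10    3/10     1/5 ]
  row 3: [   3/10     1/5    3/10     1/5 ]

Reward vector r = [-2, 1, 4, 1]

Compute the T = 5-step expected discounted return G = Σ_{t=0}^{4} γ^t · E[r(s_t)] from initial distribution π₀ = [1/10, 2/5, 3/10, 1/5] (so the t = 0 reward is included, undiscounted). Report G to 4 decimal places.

G = 5.4271

t=0: π = [0.1000, 0.4000, 0.3000, 0.2000], E[r] = 1.6000, γ^t·E[r] = 1.600000, running G = 1.600000
t=1: π = [0.2100, 0.2700, 0.2900, 0.2300], E[r] = 1.2400, γ^t·E[r] = 1.116000, running G = 2.716000
t=2: π = [0.2020, 0.3130, 0.2790, 0.2060], E[r] = 1.2310, γ^t·E[r] = 0.997110, running G = 3.713110
t=3: π = [0.2004, 0.3087, 0.2798, 0.2111], E[r] = 1.2382, γ^t·E[r] = 0.902648, running G = 4.615758
t=4: π = [0.2011, 0.3081, 0.2800, 0.2108], E[r] = 1.2367, γ^t·E[r] = 0.811379, running G = 5.427137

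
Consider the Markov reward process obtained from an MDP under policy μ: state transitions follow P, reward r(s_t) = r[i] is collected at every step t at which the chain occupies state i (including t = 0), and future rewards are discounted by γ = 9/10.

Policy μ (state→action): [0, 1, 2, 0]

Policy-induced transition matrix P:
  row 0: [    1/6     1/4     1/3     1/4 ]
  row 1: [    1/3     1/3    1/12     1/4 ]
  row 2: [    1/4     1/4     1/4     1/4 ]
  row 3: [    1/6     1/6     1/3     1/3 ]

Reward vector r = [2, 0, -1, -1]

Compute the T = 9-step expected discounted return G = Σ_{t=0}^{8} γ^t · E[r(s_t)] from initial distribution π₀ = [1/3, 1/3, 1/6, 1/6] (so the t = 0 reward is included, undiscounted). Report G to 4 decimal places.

G = 0.0373

t=0: π = [0.3333, 0.3333, 0.1667, 0.1667], E[r] = 0.3333, γ^t·E[r] = 0.333333, running G = 0.333333
t=1: π = [0.2361, 0.2639, 0.2361, 0.2639], E[r] = -0.0278, γ^t·E[r] = -0.025000, running G = 0.308333
t=2: π = [0.2303, 0.2500, 0.2477, 0.2720], E[r] = -0.0590, γ^t·E[r] = -0.047813, running G = 0.260521
t=3: π = [0.2290, 0.2482, 0.2502, 0.2727], E[r] = -0.0649, γ^t·E[r] = -0.047320, running G = 0.213201
t=4: π = [0.2289, 0.2480, 0.2504, 0.2727], E[r] = -0.0654, γ^t·E[r] = -0.042915, running G = 0.170285
t=5: π = [0.2289, 0.2479, 0.2505, 0.2727], E[r] = -0.0655, γ^t·E[r] = -0.038662, running G = 0.131624
t=6: π = [0.2289, 0.2479, 0.2505, 0.2727], E[r] = -0.0655, γ^t·E[r] = -0.034798, running G = 0.096825
t=7: π = [0.2289, 0.2479, 0.2505, 0.2727], E[r] = -0.0655, γ^t·E[r] = -0.031319, running G = 0.065506
t=8: π = [0.2289, 0.2479, 0.2505, 0.2727], E[r] = -0.0655, γ^t·E[r] = -0.028187, running G = 0.037319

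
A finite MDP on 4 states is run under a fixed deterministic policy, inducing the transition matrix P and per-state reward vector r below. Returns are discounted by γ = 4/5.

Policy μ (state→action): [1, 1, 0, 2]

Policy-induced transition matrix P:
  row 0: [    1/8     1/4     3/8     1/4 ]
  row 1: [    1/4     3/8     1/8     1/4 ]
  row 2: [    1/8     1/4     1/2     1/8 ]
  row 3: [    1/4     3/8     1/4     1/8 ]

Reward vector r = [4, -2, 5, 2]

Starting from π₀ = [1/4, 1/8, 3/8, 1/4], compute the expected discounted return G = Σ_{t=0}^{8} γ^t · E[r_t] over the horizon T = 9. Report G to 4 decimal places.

t=0: π = [0.2500, 0.1250, 0.3750, 0.2500], E[r] = 3.1250, γ^t·E[r] = 3.125000, running G = 3.125000
t=1: π = [0.1719, 0.2969, 0.3594, 0.1719], E[r] = 2.2344, γ^t·E[r] = 1.787500, running G = 4.912500
t=2: π = [0.1836, 0.3086, 0.3242, 0.1836], E[r] = 2.1055, γ^t·E[r] = 1.347500, running G = 6.260000
t=3: π = [0.1865, 0.3115, 0.3154, 0.1865], E[r] = 2.0732, γ^t·E[r] = 1.061500, running G = 7.321500
t=4: π = [0.1873, 0.3123, 0.3132, 0.1873], E[r] = 2.0652, γ^t·E[r] = 0.845900, running G = 8.167400
t=5: π = [0.1874, 0.3124, 0.3127, 0.1874], E[r] = 2.0632, γ^t·E[r] = 0.676060, running G = 8.843460
t=6: π = [0.1875, 0.3125, 0.3125, 0.1875], E[r] = 2.0627, γ^t·E[r] = 0.540716, running G = 9.384176
t=7: π = [0.1875, 0.3125, 0.3125, 0.1875], E[r] = 2.0625, γ^t·E[r] = 0.432546, running G = 9.816722
t=8: π = [0.1875, 0.3125, 0.3125, 0.1875], E[r] = 2.0625, γ^t·E[r] = 0.346032, running G = 10.162754

G = 10.1628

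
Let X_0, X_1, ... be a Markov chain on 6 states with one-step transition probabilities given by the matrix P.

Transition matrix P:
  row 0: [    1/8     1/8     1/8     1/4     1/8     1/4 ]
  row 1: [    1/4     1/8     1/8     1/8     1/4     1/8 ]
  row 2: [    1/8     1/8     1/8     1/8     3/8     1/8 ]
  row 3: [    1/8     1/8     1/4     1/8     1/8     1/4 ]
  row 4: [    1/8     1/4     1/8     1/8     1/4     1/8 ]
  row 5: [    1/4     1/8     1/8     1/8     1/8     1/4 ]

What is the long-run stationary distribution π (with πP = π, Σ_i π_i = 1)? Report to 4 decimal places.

π = [0.1673, 0.1507, 0.1432, 0.1459, 0.2053, 0.1876]

Balance equations π_j = Σ_i π_i·P[i][j]:
  π_0 = 1/8·π_0 + 1/4·π_1 + 1/8·π_2 + 1/8·π_3 + 1/8·π_4 + 1/4·π_5
  π_1 = 1/8·π_0 + 1/8·π_1 + 1/8·π_2 + 1/8·π_3 + 1/4·π_4 + 1/8·π_5
  π_2 = 1/8·π_0 + 1/8·π_1 + 1/8·π_2 + 1/4·π_3 + 1/8·π_4 + 1/8·π_5
  π_3 = 1/4·π_0 + 1/8·π_1 + 1/8·π_2 + 1/8·π_3 + 1/8·π_4 + 1/8·π_5
  π_4 = 1/8·π_0 + 1/4·π_1 + 3/8·π_2 + 1/8·π_3 + 1/4·π_4 + 1/8·π_5
  normalize: π_0 + π_1 + π_2 + π_3 + π_4 + π_5 = 1
Solving the linear system gives exactly π = [5385/32191, 4850/32191, 4611/32191, 4697/32191, 6609/32191, 6039/32191].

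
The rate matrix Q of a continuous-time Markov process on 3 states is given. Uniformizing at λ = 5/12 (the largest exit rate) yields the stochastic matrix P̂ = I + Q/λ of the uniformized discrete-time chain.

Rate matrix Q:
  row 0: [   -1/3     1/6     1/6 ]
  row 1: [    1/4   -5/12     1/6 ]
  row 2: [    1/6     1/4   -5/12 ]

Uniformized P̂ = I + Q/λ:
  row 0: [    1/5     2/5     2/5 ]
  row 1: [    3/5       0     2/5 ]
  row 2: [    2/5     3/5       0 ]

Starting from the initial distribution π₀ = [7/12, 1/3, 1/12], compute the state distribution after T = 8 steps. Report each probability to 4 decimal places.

t=0: π = [0.5833, 0.3333, 0.0833]
t=1: π = [0.3500, 0.2833, 0.3667]
t=2: π = [0.3867, 0.3600, 0.2533]
t=3: π = [0.3947, 0.3067, 0.2987]
t=4: π = [0.3824, 0.3371, 0.2805]
t=5: π = [0.3909, 0.3213, 0.2878]
t=6: π = [0.3861, 0.3290, 0.2849]
t=7: π = [0.3886, 0.3254, 0.2860]
t=8: π = [0.3874, 0.3271, 0.2856]

π = [0.3874, 0.3271, 0.2856]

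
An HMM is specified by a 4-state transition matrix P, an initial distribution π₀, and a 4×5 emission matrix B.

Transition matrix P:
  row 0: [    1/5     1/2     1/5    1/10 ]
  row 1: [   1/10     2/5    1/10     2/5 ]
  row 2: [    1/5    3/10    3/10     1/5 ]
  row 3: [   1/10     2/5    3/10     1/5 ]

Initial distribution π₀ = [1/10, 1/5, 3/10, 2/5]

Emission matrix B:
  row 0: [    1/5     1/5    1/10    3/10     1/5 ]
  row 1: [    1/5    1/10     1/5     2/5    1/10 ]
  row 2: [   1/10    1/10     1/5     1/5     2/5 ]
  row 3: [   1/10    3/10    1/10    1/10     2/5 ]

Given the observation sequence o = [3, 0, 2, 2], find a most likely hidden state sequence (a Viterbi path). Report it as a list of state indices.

path = [1, 1, 1, 1]

t=0: δ = [3.000e-02, 8.000e-02, 6.000e-02, 4.000e-02]  (obs o_0=3)
t=1: δ = [2.400e-03, 6.400e-03, 1.800e-03, 3.200e-03]  ψ = [2, 1, 2, 1]  (obs o_1=0)
t=2: δ = [6.400e-05, 5.120e-04, 1.920e-04, 2.560e-04]  ψ = [1, 1, 3, 1]  (obs o_2=2)
t=3: δ = [5.120e-06, 4.096e-05, 1.536e-05, 2.048e-05]  ψ = [1, 1, 3, 1]  (obs o_3=2)
backtrack: best end state = 1; path = [1, 1, 1, 1]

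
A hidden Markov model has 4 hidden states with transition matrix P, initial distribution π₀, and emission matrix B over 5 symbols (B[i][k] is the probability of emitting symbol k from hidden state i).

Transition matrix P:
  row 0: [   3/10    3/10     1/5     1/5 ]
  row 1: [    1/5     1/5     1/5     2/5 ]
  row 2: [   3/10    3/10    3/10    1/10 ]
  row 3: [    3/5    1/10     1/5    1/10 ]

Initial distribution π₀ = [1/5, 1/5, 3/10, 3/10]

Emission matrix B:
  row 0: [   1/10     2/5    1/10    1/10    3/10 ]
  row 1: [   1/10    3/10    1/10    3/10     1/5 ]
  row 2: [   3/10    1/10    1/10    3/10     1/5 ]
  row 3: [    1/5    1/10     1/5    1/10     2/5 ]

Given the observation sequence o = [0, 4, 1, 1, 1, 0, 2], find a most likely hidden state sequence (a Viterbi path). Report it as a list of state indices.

t=0: δ = [2.000e-02, 2.000e-02, 9.000e-02, 6.000e-02]  (obs o_0=0)
t=1: δ = [1.080e-02, 5.400e-03, 5.400e-03, 3.600e-03]  ψ = [3, 2, 2, 2]  (obs o_1=4)
t=2: δ = [1.296e-03, 9.720e-04, 2.160e-04, 2.160e-04]  ψ = [0, 0, 0, 0]  (obs o_2=1)
t=3: δ = [1.555e-04, 1.166e-04, 2.592e-05, 3.888e-05]  ψ = [0, 0, 0, 1]  (obs o_3=1)
t=4: δ = [1.866e-05, 1.400e-05, 3.110e-06, 4.666e-06]  ψ = [0, 0, 0, 1]  (obs o_4=1)
t=5: δ = [5.599e-07, 5.599e-07, 1.120e-06, 1.120e-06]  ψ = [0, 0, 0, 1]  (obs o_5=0)
t=6: δ = [6.718e-08, 3.359e-08, 3.359e-08, 4.479e-08]  ψ = [3, 2, 2, 1]  (obs o_6=2)
backtrack: best end state = 0; path = [3, 0, 0, 0, 1, 3, 0]

path = [3, 0, 0, 0, 1, 3, 0]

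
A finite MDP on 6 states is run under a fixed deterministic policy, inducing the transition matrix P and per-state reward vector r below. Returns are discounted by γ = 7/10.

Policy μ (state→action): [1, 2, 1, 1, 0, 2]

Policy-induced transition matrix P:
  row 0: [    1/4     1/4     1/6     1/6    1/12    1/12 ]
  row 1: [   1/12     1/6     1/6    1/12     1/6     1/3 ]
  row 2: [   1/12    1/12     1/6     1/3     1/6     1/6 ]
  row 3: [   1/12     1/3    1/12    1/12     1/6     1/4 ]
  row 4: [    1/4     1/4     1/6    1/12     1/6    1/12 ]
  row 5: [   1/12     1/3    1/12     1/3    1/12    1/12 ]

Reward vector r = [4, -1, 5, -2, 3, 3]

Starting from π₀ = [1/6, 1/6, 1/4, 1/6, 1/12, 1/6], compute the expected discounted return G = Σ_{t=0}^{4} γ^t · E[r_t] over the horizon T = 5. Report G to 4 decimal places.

G = 4.9196

t=0: π = [0.1667, 0.1667, 0.2500, 0.1667, 0.0833, 0.1667], E[r] = 2.1667, γ^t·E[r] = 2.166667, running G = 2.166667
t=1: π = [0.1250, 0.2222, 0.1389, 0.2014, 0.1389, 0.1736], E[r] = 1.5069, γ^t·E[r] = 1.054861, running G = 3.221528
t=2: π = [0.1273, 0.2396, 0.1354, 0.1719, 0.1418, 0.1840], E[r] = 1.5804, γ^t·E[r] = 0.774416, running G = 3.995943
t=3: π = [0.1282, 0.2371, 0.1370, 0.1738, 0.1407, 0.1832], E[r] = 1.5847, γ^t·E[r] = 0.543546, running G = 4.539490
t=4: π = [0.1282, 0.2372, 0.1369, 0.1741, 0.1407, 0.1830], E[r] = 1.5831, γ^t·E[r] = 0.380101, running G = 4.919591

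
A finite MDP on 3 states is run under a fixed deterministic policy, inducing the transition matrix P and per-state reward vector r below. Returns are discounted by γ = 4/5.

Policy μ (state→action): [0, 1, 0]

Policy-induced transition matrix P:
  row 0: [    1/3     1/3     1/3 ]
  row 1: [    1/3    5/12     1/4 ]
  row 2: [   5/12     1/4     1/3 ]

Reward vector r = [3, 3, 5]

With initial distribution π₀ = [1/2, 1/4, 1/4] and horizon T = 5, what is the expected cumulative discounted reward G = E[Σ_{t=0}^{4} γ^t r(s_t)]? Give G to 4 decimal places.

t=0: π = [0.5000, 0.2500, 0.2500], E[r] = 3.5000, γ^t·E[r] = 3.500000, running G = 3.500000
t=1: π = [0.3542, 0.3333, 0.3125], E[r] = 3.6250, γ^t·E[r] = 2.900000, running G = 6.400000
t=2: π = [0.3594, 0.3351, 0.3056], E[r] = 3.6111, γ^t·E[r] = 2.311111, running G = 8.711111
t=3: π = [0.3588, 0.3358, 0.3054], E[r] = 3.6108, γ^t·E[r] = 1.848741, running G = 10.559852
t=4: π = [0.3588, 0.3359, 0.3054], E[r] = 3.6107, γ^t·E[r] = 1.478943, running G = 12.038795

G = 12.0388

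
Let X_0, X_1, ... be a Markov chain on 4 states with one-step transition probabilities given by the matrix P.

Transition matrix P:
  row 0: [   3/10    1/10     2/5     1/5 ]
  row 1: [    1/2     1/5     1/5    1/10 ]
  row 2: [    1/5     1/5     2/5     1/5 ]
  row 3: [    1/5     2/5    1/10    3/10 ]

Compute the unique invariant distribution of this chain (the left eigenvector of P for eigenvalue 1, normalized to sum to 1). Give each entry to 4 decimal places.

Balance equations π_j = Σ_i π_i·P[i][j]:
  π_0 = 3/10·π_0 + 1/2·π_1 + 1/5·π_2 + 1/5·π_3
  π_1 = 1/10·π_0 + 1/5·π_1 + 1/5·π_2 + 2/5·π_3
  π_2 = 2/5·π_0 + 1/5·π_1 + 2/5·π_2 + 1/10·π_3
  normalize: π_0 + π_1 + π_2 + π_3 = 1
Solving the linear system gives exactly π = [50/171, 4/19, 17/57, 34/171].

π = [0.2924, 0.2105, 0.2982, 0.1988]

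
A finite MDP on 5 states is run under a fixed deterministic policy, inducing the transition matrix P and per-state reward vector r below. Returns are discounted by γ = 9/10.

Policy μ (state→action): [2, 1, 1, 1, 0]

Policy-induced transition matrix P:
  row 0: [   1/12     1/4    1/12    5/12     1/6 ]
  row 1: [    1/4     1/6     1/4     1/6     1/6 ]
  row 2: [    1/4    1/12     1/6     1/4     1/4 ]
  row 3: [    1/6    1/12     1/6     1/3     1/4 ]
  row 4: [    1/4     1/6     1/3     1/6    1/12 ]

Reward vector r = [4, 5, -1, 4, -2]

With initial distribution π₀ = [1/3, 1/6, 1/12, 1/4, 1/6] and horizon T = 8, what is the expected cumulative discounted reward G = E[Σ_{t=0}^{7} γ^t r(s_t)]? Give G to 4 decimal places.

G = 12.4092

t=0: π = [0.3333, 0.1667, 0.0833, 0.2500, 0.1667], E[r] = 2.7500, γ^t·E[r] = 2.750000, running G = 2.750000
t=1: π = [0.1736, 0.1667, 0.1806, 0.2986, 0.1806], E[r] = 2.1806, γ^t·E[r] = 1.962500, running G = 4.712500
t=2: π = [0.1962, 0.1412, 0.1962, 0.2749, 0.1916], E[r] = 2.0110, γ^t·E[r] = 1.628906, running G = 6.341406
t=3: π = [0.1944, 0.1438, 0.1940, 0.2779, 0.1900], E[r] = 2.0340, γ^t·E[r] = 1.482750, running G = 7.824156
t=4: π = [0.1944, 0.1435, 0.1941, 0.2777, 0.1902], E[r] = 2.0320, γ^t·E[r] = 1.333225, running G = 9.157381
t=5: π = [0.1944, 0.1435, 0.1941, 0.2777, 0.1901], E[r] = 2.0321, γ^t·E[r] = 1.199942, running G = 10.357323
t=6: π = [0.1944, 0.1435, 0.1941, 0.2777, 0.1901], E[r] = 2.0321, γ^t·E[r] = 1.079947, running G = 11.437270
t=7: π = [0.1944, 0.1435, 0.1941, 0.2777, 0.1901], E[r] = 2.0321, γ^t·E[r] = 0.971953, running G = 12.409223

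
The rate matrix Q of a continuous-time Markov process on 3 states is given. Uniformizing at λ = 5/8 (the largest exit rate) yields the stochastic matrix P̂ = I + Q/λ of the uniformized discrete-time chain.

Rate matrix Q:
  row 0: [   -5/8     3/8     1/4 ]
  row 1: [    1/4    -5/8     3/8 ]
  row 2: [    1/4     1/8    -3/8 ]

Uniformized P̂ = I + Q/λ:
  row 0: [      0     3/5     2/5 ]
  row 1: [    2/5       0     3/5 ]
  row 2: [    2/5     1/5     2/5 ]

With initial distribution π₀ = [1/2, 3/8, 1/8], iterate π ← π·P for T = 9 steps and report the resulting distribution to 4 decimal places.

t=0: π = [0.5000, 0.3750, 0.1250]
t=1: π = [0.2000, 0.3250, 0.4750]
t=2: π = [0.3200, 0.2150, 0.4650]
t=3: π = [0.2720, 0.2850, 0.4430]
t=4: π = [0.2912, 0.2518, 0.4570]
t=5: π = [0.2835, 0.2661, 0.4504]
t=6: π = [0.2866, 0.2602, 0.4532]
t=7: π = [0.2854, 0.2626, 0.4520]
t=8: π = [0.2859, 0.2616, 0.4525]
t=9: π = [0.2857, 0.2620, 0.4523]

π = [0.2857, 0.2620, 0.4523]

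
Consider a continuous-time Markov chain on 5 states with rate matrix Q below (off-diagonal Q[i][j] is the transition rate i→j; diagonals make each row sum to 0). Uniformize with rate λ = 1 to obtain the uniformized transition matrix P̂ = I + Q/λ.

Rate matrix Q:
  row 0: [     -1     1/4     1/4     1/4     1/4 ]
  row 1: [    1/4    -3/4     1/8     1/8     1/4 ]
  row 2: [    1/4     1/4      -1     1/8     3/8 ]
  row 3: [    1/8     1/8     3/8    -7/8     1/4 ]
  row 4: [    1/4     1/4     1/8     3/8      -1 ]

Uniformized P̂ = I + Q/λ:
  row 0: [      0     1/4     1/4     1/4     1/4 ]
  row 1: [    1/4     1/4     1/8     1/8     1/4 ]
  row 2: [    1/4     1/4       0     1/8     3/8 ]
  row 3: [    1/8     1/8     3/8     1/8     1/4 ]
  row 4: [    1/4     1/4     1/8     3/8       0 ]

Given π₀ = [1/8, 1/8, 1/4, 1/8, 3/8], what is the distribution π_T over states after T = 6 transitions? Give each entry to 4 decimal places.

π = [0.1798, 0.2248, 0.1759, 0.2020, 0.2175]

t=0: π = [0.1250, 0.1250, 0.2500, 0.1250, 0.3750]
t=1: π = [0.2031, 0.2344, 0.1406, 0.2344, 0.1875]
t=2: π = [0.1699, 0.2207, 0.1914, 0.1973, 0.2207]
t=3: π = [0.1829, 0.2253, 0.1716, 0.2014, 0.2188]
t=4: π = [0.1791, 0.2248, 0.1768, 0.2025, 0.2168]
t=5: π = [0.1799, 0.2247, 0.1759, 0.2016, 0.2179]
t=6: π = [0.1798, 0.2248, 0.1759, 0.2020, 0.2175]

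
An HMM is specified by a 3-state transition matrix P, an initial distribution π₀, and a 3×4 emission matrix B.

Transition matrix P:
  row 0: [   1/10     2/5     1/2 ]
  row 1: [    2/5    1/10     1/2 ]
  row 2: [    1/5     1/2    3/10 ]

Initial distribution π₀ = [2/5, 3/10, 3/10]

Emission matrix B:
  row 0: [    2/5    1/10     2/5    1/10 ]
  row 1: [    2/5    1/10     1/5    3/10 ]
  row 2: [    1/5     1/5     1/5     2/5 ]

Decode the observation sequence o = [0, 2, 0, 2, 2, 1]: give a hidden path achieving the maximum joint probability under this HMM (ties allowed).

t=0: δ = [1.600e-01, 1.200e-01, 6.000e-02]  (obs o_0=0)
t=1: δ = [1.920e-02, 1.280e-02, 1.600e-02]  ψ = [1, 0, 0]  (obs o_1=2)
t=2: δ = [2.048e-03, 3.200e-03, 1.920e-03]  ψ = [1, 2, 0]  (obs o_2=0)
t=3: δ = [5.120e-04, 1.920e-04, 3.200e-04]  ψ = [1, 2, 1]  (obs o_3=2)
t=4: δ = [3.072e-05, 4.096e-05, 5.120e-05]  ψ = [1, 0, 0]  (obs o_4=2)
t=5: δ = [1.638e-06, 2.560e-06, 4.096e-06]  ψ = [1, 2, 1]  (obs o_5=1)
backtrack: best end state = 2; path = [0, 2, 1, 0, 1, 2]

path = [0, 2, 1, 0, 1, 2]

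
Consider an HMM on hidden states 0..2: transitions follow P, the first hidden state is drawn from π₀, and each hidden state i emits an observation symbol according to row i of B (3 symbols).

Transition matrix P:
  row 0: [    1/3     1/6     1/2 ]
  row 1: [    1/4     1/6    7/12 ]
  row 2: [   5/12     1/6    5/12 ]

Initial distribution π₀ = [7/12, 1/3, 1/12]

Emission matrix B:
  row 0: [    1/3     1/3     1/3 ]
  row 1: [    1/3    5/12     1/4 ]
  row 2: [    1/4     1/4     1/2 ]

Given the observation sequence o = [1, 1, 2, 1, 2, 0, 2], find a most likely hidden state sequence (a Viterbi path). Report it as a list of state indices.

t=0: δ = [1.944e-01, 1.389e-01, 2.083e-02]  (obs o_0=1)
t=1: δ = [2.160e-02, 1.350e-02, 2.431e-02]  ψ = [0, 0, 0]  (obs o_1=1)
t=2: δ = [3.376e-03, 1.013e-03, 5.401e-03]  ψ = [2, 2, 0]  (obs o_2=2)
t=3: δ = [7.502e-04, 3.751e-04, 5.626e-04]  ψ = [2, 2, 2]  (obs o_3=1)
t=4: δ = [8.335e-05, 3.126e-05, 1.875e-04]  ψ = [0, 0, 0]  (obs o_4=2)
t=5: δ = [2.605e-05, 1.042e-05, 1.954e-05]  ψ = [2, 2, 2]  (obs o_5=0)
t=6: δ = [2.894e-06, 1.085e-06, 6.512e-06]  ψ = [0, 0, 0]  (obs o_6=2)
backtrack: best end state = 2; path = [0, 0, 2, 0, 2, 0, 2]

path = [0, 0, 2, 0, 2, 0, 2]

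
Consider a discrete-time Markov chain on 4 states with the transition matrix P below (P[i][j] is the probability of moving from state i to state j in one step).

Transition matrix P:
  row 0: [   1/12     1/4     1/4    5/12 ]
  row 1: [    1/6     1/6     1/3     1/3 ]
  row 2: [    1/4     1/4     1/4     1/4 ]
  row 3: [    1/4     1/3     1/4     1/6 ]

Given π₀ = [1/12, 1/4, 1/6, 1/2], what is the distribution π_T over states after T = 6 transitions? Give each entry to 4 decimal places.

π = [0.1962, 0.2523, 0.2710, 0.2804]

t=0: π = [0.0833, 0.2500, 0.1667, 0.5000]
t=1: π = [0.2153, 0.2708, 0.2708, 0.2431]
t=2: π = [0.1916, 0.2477, 0.2726, 0.2882]
t=3: π = [0.1974, 0.2534, 0.2706, 0.2785]
t=4: π = [0.1960, 0.2521, 0.2711, 0.2808]
t=5: π = [0.1963, 0.2524, 0.2710, 0.2803]
t=6: π = [0.1962, 0.2523, 0.2710, 0.2804]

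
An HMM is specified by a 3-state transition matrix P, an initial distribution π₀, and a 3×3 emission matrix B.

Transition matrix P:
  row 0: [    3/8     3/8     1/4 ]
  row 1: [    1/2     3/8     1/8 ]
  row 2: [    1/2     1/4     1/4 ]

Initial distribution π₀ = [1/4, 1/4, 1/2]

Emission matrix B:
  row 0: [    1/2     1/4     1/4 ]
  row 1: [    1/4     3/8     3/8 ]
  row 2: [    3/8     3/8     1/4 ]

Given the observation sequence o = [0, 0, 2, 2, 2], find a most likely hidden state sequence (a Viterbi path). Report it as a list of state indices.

path = [2, 0, 1, 1, 1]

t=0: δ = [1.250e-01, 6.250e-02, 1.875e-01]  (obs o_0=0)
t=1: δ = [4.688e-02, 1.172e-02, 1.758e-02]  ψ = [2, 0, 2]  (obs o_1=0)
t=2: δ = [4.395e-03, 6.592e-03, 2.930e-03]  ψ = [0, 0, 0]  (obs o_2=2)
t=3: δ = [8.240e-04, 9.270e-04, 2.747e-04]  ψ = [1, 1, 0]  (obs o_3=2)
t=4: δ = [1.159e-04, 1.304e-04, 5.150e-05]  ψ = [1, 1, 0]  (obs o_4=2)
backtrack: best end state = 1; path = [2, 0, 1, 1, 1]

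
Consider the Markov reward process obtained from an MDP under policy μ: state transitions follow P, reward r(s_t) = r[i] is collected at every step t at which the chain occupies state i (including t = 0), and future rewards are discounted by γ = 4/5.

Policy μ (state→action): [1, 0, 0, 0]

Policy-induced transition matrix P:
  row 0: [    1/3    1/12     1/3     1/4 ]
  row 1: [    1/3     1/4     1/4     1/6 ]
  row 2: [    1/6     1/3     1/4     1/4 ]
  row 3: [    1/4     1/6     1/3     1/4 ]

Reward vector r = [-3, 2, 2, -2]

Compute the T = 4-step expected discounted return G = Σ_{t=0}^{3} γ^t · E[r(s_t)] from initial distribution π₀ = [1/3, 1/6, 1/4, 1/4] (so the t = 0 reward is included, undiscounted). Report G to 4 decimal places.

G = -1.1994

t=0: π = [0.3333, 0.1667, 0.2500, 0.2500], E[r] = -0.6667, γ^t·E[r] = -0.666667, running G = -0.666667
t=1: π = [0.2708, 0.1944, 0.2986, 0.2361], E[r] = -0.2986, γ^t·E[r] = -0.238889, running G = -0.905556
t=2: π = [0.2639, 0.2101, 0.2922, 0.2338], E[r] = -0.2546, γ^t·E[r] = -0.162963, running G = -1.068519
t=3: π = [0.2651, 0.2109, 0.2915, 0.2325], E[r] = -0.2557, γ^t·E[r] = -0.130914, running G = -1.199432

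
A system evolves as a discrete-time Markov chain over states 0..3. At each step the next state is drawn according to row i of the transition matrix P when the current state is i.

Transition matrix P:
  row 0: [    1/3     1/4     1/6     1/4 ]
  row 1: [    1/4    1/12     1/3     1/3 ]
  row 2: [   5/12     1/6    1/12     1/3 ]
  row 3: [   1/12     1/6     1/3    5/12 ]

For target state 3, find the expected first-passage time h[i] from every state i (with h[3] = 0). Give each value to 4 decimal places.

First-step conditioning: h[3] = 0; for i ≠ 3, h[i] = 1 + Σ_k P[i][k]·h[k].
  h[0] = 1 + 1/3·h[0] + 1/4·h[1] + 1/6·h[2]
  h[1] = 1 + 1/4·h[0] + 1/12·h[1] + 1/3·h[2]
  h[2] = 1 + 5/12·h[0] + 1/6·h[1] + 1/12·h[2]
Solving the 3×3 linear system over states ≠ 3 gives exactly h = [2208/623, 2028/623, 2052/623, 0] (h[3] = 0 is the target).

h = [3.5441, 3.2552, 3.2937, 0.0000]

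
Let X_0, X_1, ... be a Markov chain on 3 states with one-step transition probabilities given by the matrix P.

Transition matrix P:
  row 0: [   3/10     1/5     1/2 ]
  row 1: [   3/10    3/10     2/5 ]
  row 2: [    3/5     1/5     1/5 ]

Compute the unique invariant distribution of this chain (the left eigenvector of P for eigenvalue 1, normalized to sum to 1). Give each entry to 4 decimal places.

π = [0.4103, 0.2222, 0.3675]

Balance equations π_j = Σ_i π_i·P[i][j]:
  π_0 = 3/10·π_0 + 3/10·π_1 + 3/5·π_2
  π_1 = 1/5·π_0 + 3/10·π_1 + 1/5·π_2
  normalize: π_0 + π_1 + π_2 = 1
Solving the linear system gives exactly π = [16/39, 2/9, 43/117].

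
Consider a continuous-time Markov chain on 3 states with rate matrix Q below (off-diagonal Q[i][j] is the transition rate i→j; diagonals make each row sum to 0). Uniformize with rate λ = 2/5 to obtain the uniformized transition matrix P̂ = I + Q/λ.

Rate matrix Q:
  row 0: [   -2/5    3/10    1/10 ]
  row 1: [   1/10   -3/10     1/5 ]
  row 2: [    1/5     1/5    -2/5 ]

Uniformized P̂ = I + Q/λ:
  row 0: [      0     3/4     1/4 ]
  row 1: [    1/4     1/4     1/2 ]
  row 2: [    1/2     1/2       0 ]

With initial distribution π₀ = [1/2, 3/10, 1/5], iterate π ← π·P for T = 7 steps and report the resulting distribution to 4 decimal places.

t=0: π = [0.5000, 0.3000, 0.2000]
t=1: π = [0.1750, 0.5500, 0.2750]
t=2: π = [0.2750, 0.4063, 0.3188]
t=3: π = [0.2609, 0.4672, 0.2719]
t=4: π = [0.2527, 0.4484, 0.2988]
t=5: π = [0.2615, 0.4511, 0.2874]
t=6: π = [0.2565, 0.4526, 0.2909]
t=7: π = [0.2586, 0.4510, 0.2904]

π = [0.2586, 0.4510, 0.2904]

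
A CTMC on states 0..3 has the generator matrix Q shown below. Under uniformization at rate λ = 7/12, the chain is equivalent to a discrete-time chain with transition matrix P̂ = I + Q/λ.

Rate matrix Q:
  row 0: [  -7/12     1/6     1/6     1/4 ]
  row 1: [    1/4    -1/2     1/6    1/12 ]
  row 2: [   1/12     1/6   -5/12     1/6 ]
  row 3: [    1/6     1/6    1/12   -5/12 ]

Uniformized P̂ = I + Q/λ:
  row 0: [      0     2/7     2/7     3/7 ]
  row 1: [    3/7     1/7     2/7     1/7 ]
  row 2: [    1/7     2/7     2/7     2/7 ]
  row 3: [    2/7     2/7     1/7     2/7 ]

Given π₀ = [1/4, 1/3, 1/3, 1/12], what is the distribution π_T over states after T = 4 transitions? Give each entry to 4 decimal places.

t=0: π = [0.2500, 0.3333, 0.3333, 0.0833]
t=1: π = [0.2143, 0.2381, 0.2738, 0.2738]
t=2: π = [0.2194, 0.2517, 0.2466, 0.2823]
t=3: π = [0.2238, 0.2498, 0.2454, 0.2811]
t=4: π = [0.2224, 0.2500, 0.2456, 0.2820]

π = [0.2224, 0.2500, 0.2456, 0.2820]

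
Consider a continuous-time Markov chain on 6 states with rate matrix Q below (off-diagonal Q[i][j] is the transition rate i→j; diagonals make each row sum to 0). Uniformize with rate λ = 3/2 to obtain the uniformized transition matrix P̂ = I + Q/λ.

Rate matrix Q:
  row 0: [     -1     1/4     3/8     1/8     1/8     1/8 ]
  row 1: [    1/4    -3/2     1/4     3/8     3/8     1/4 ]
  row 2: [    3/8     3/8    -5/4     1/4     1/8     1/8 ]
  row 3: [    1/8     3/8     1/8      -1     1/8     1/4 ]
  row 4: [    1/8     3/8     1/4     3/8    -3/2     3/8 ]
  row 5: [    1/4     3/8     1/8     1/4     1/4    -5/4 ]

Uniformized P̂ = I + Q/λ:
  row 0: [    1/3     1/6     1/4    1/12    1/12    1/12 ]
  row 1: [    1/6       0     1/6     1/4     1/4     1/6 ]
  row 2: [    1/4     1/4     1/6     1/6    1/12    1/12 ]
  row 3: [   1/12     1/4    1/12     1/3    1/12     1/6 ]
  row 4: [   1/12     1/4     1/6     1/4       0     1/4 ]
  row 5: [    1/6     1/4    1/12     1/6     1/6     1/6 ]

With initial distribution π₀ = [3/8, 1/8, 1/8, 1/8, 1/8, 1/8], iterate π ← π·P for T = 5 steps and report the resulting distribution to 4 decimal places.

t=0: π = [0.3750, 0.1250, 0.1250, 0.1250, 0.1250, 0.1250]
t=1: π = [0.2188, 0.1875, 0.1771, 0.1771, 0.1042, 0.1354]
t=2: π = [0.1944, 0.1849, 0.1589, 0.2023, 0.1172, 0.1424]
t=3: π = [0.1857, 0.1876, 0.1542, 0.2093, 0.1162, 0.1470]
t=4: π = [0.1833, 0.1876, 0.1524, 0.2114, 0.1172, 0.1480]
t=5: π = [0.1825, 0.1878, 0.1520, 0.2120, 0.1172, 0.1484]

π = [0.1825, 0.1878, 0.1520, 0.2120, 0.1172, 0.1484]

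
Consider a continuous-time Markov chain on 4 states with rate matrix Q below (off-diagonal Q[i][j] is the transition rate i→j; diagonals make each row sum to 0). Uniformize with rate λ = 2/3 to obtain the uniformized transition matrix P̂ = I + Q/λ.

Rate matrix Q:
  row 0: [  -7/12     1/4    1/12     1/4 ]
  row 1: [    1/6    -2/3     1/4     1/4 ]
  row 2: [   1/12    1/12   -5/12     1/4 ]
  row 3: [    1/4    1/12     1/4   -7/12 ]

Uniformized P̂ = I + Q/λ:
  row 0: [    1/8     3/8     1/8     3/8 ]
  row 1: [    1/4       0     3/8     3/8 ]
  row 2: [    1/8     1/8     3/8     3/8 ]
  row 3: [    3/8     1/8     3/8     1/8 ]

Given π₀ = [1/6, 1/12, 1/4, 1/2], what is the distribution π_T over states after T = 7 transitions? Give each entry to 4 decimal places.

t=0: π = [0.1667, 0.0833, 0.2500, 0.5000]
t=1: π = [0.2604, 0.1563, 0.3333, 0.2500]
t=2: π = [0.2070, 0.1706, 0.3099, 0.3125]
t=3: π = [0.2244, 0.1554, 0.3232, 0.2969]
t=4: π = [0.2186, 0.1617, 0.3189, 0.3008]
t=5: π = [0.2204, 0.1595, 0.3203, 0.2998]
t=6: π = [0.2199, 0.1602, 0.3199, 0.3000]
t=7: π = [0.2200, 0.1599, 0.3200, 0.3000]

π = [0.2200, 0.1599, 0.3200, 0.3000]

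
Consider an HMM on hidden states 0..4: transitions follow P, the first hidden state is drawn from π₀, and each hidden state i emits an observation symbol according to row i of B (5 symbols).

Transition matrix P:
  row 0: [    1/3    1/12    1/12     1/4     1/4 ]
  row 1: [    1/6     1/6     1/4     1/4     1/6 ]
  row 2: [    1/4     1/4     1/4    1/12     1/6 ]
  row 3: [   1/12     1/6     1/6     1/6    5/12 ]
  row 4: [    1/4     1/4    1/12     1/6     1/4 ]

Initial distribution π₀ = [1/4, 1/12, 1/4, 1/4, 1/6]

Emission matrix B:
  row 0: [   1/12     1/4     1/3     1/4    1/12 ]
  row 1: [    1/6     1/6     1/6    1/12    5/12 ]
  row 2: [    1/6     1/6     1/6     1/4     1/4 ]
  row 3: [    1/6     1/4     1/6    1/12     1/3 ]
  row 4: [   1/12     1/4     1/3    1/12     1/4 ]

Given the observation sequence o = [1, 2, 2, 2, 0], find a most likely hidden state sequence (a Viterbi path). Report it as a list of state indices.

t=0: δ = [6.250e-02, 1.389e-02, 4.167e-02, 6.250e-02, 4.167e-02]  (obs o_0=1)
t=1: δ = [6.944e-03, 1.736e-03, 1.736e-03, 2.604e-03, 8.681e-03]  ψ = [0, 2, 2, 0, 3]  (obs o_1=2)
t=2: δ = [7.716e-04, 3.617e-04, 1.206e-04, 2.894e-04, 7.234e-04]  ψ = [0, 4, 4, 0, 4]  (obs o_2=2)
t=3: δ = [8.573e-05, 3.014e-05, 1.507e-05, 3.215e-05, 6.430e-05]  ψ = [0, 4, 1, 0, 0]  (obs o_3=2)
t=4: δ = [2.381e-06, 2.679e-06, 1.256e-06, 3.572e-06, 1.786e-06]  ψ = [0, 4, 1, 0, 0]  (obs o_4=0)
backtrack: best end state = 3; path = [0, 0, 0, 0, 3]

path = [0, 0, 0, 0, 3]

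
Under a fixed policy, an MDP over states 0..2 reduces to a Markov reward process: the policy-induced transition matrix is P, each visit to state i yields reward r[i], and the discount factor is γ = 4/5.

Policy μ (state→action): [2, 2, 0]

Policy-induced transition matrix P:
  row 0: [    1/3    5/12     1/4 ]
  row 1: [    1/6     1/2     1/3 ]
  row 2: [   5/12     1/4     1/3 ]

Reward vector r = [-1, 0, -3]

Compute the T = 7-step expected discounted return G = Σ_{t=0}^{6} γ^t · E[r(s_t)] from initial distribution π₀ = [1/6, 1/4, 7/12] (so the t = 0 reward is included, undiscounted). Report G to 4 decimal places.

t=0: π = [0.1667, 0.2500, 0.5833], E[r] = -1.9167, γ^t·E[r] = -1.916667, running G = -1.916667
t=1: π = [0.3403, 0.3403, 0.3194], E[r] = -1.2986, γ^t·E[r] = -1.038889, running G = -2.955556
t=2: π = [0.3032, 0.3918, 0.3050], E[r] = -1.2182, γ^t·E[r] = -0.779630, running G = -3.735185
t=3: π = [0.2935, 0.3985, 0.3081], E[r] = -1.2176, γ^t·E[r] = -0.623432, running G = -4.358617
t=4: π = [0.2926, 0.3985, 0.3089], E[r] = -1.2192, γ^t·E[r] = -0.499396, running G = -4.858013
t=5: π = [0.2927, 0.3984, 0.3090], E[r] = -1.2195, γ^t·E[r] = -0.399607, running G = -5.257620
t=6: π = [0.2927, 0.3984, 0.3089], E[r] = -1.2195, γ^t·E[r] = -0.319689, running G = -5.577309

G = -5.5773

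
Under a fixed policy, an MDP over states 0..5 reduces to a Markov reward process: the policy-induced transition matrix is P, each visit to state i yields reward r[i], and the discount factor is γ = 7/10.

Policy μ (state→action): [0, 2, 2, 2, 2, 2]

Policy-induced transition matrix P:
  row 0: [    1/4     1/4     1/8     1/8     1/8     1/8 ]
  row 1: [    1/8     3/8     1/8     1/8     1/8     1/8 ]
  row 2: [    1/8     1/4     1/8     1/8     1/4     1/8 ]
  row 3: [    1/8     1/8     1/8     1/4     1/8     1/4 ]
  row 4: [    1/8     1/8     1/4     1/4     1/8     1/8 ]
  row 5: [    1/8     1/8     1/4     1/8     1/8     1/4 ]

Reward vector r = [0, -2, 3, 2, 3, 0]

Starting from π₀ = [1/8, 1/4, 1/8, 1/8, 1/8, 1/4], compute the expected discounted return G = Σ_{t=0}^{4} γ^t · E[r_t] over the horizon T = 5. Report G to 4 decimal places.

t=0: π = [0.1250, 0.2500, 0.1250, 0.1250, 0.1250, 0.2500], E[r] = 0.5000, γ^t·E[r] = 0.500000, running G = 0.500000
t=1: π = [0.1406, 0.2188, 0.1719, 0.1563, 0.1406, 0.1719], E[r] = 0.8125, γ^t·E[r] = 0.568750, running G = 1.068750
t=2: π = [0.1426, 0.2188, 0.1641, 0.1621, 0.1465, 0.1660], E[r] = 0.8184, γ^t·E[r] = 0.400996, running G = 1.469746
t=3: π = [0.1428, 0.2180, 0.1641, 0.1636, 0.1455, 0.1660], E[r] = 0.8198, γ^t·E[r] = 0.281200, running G = 1.750946
t=4: π = [0.1429, 0.2179, 0.1639, 0.1636, 0.1455, 0.1662], E[r] = 0.8199, γ^t·E[r] = 0.196854, running G = 1.947800

G = 1.9478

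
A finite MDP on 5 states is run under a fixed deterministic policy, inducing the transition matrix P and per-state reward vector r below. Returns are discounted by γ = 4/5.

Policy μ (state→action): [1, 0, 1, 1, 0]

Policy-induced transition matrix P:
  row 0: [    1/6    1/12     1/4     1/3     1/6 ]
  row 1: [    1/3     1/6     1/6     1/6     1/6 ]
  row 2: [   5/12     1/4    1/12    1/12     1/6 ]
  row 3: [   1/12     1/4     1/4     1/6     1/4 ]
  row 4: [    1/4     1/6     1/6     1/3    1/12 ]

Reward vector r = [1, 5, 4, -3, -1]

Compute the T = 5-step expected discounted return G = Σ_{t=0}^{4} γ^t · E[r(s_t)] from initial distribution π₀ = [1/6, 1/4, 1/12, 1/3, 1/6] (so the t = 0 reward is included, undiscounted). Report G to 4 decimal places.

t=0: π = [0.1667, 0.2500, 0.0833, 0.3333, 0.1667], E[r] = 0.5833, γ^t·E[r] = 0.583333, running G = 0.583333
t=1: π = [0.2153, 0.1875, 0.2014, 0.2153, 0.1806], E[r] = 1.1319, γ^t·E[r] = 0.905556, running G = 1.488889
t=2: π = [0.2454, 0.1834, 0.1858, 0.2159, 0.1696], E[r] = 1.0885, γ^t·E[r] = 0.696667, running G = 2.185556
t=3: π = [0.2398, 0.1797, 0.1896, 0.2203, 0.1705], E[r] = 1.0652, γ^t·E[r] = 0.545383, running G = 2.730938
t=4: π = [0.2399, 0.1808, 0.1892, 0.2193, 0.1708], E[r] = 1.0724, γ^t·E[r] = 0.439236, running G = 3.170174

G = 3.1702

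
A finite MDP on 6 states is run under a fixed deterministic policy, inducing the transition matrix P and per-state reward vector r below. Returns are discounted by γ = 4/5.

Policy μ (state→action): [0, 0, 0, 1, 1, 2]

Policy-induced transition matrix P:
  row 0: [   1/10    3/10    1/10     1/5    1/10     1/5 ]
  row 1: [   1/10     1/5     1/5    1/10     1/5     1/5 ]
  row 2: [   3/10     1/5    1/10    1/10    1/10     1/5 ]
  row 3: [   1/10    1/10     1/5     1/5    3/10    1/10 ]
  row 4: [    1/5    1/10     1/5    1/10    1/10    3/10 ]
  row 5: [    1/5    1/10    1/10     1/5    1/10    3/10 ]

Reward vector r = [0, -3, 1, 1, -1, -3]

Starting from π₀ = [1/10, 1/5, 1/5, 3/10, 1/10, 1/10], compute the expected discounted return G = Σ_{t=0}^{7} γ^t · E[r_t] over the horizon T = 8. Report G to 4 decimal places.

G = -3.6086

t=0: π = [0.1000, 0.2000, 0.2000, 0.3000, 0.1000, 0.1000], E[r] = -0.5000, γ^t·E[r] = -0.500000, running G = -0.500000
t=1: π = [0.1600, 0.1600, 0.1600, 0.1500, 0.1800, 0.1900], E[r] = -0.9200, γ^t·E[r] = -0.736000, running G = -1.236000
t=2: π = [0.1690, 0.1640, 0.1490, 0.1500, 0.1460, 0.2220], E[r] = -1.0050, γ^t·E[r] = -0.643200, running G = -1.879200
t=3: π = [0.1666, 0.1651, 0.1460, 0.1541, 0.1464, 0.2218], E[r] = -1.0070, γ^t·E[r] = -0.515584, running G = -2.394784
t=4: π = [0.1660, 0.1644, 0.1466, 0.1543, 0.1473, 0.2214], E[r] = -1.0040, γ^t·E[r] = -0.411255, running G = -2.806039
t=5: π = [0.1662, 0.1643, 0.1466, 0.1542, 0.1473, 0.2214], E[r] = -1.0038, γ^t·E[r] = -0.328919, running G = -3.134957
t=6: π = [0.1662, 0.1643, 0.1466, 0.1542, 0.1473, 0.2215], E[r] = -1.0039, γ^t·E[r] = -0.263156, running G = -3.398114
t=7: π = [0.1662, 0.1643, 0.1466, 0.1542, 0.1473, 0.2215], E[r] = -1.0039, γ^t·E[r] = -0.210524, running G = -3.608638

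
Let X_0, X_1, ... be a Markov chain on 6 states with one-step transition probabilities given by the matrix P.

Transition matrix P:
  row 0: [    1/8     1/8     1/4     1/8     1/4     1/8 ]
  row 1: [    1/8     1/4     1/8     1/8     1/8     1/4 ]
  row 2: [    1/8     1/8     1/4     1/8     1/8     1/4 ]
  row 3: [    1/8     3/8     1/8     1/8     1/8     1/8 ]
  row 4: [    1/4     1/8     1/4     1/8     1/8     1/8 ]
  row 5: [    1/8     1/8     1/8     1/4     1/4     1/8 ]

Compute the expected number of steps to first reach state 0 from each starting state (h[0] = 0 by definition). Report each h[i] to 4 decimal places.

First-step conditioning: h[0] = 0; for i ≠ 0, h[i] = 1 + Σ_k P[i][k]·h[k].
  h[1] = 1 + 1/4·h[1] + 1/8·h[2] + 1/8·h[3] + 1/8·h[4] + 1/4·h[5]
  h[2] = 1 + 1/8·h[1] + 1/4·h[2] + 1/8·h[3] + 1/8·h[4] + 1/4·h[5]
  h[3] = 1 + 3/8·h[1] + 1/8·h[2] + 1/8·h[3] + 1/8·h[4] + 1/8·h[5]
  h[4] = 1 + 1/8·h[1] + 1/4·h[2] + 1/8·h[3] + 1/8·h[4] + 1/8·h[5]
  h[5] = 1 + 1/8·h[1] + 1/8·h[2] + 1/4·h[3] + 1/4·h[4] + 1/8·h[5]
Solving the 5×5 linear system over states ≠ 0 gives exactly h = [0, 592/85, 592/85, 593/85, 519/85, 584/85] (h[0] = 0 is the target).

h = [0.0000, 6.9647, 6.9647, 6.9765, 6.1059, 6.8706]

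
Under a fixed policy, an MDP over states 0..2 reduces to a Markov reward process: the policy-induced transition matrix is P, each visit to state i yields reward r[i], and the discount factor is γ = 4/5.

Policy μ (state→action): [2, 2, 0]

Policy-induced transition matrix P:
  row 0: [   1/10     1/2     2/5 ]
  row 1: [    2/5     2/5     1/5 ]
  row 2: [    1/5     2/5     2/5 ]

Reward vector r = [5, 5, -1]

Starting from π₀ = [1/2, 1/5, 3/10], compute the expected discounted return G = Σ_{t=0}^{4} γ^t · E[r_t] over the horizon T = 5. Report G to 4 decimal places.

t=0: π = [0.5000, 0.2000, 0.3000], E[r] = 3.2000, γ^t·E[r] = 3.200000, running G = 3.200000
t=1: π = [0.1900, 0.4500, 0.3600], E[r] = 2.8400, γ^t·E[r] = 2.272000, running G = 5.472000
t=2: π = [0.2710, 0.4190, 0.3100], E[r] = 3.1400, γ^t·E[r] = 2.009600, running G = 7.481600
t=3: π = [0.2567, 0.4271, 0.3162], E[r] = 3.1028, γ^t·E[r] = 1.588634, running G = 9.070234
t=4: π = [0.2598, 0.4257, 0.3146], E[r] = 3.1125, γ^t·E[r] = 1.274888, running G = 10.345122

G = 10.3451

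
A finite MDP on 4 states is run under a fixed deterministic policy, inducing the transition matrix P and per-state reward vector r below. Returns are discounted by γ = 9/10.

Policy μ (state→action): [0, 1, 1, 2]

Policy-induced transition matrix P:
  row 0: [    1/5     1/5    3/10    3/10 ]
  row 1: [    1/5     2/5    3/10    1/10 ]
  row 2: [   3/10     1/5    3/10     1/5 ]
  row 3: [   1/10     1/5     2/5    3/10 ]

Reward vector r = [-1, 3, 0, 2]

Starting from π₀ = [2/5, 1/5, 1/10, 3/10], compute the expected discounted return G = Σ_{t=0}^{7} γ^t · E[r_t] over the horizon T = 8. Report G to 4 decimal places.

t=0: π = [0.4000, 0.2000, 0.1000, 0.3000], E[r] = 0.8000, γ^t·E[r] = 0.800000, running G = 0.800000
t=1: π = [0.1800, 0.2400, 0.3300, 0.2500], E[r] = 1.0400, γ^t·E[r] = 0.936000, running G = 1.736000
t=2: π = [0.2080, 0.2480, 0.3250, 0.2190], E[r] = 0.9740, γ^t·E[r] = 0.788940, running G = 2.524940
t=3: π = [0.2106, 0.2496, 0.3219, 0.2179], E[r] = 0.9740, γ^t·E[r] = 0.710046, running G = 3.234986
t=4: π = [0.2104, 0.2499, 0.3218, 0.2179], E[r] = 0.9751, γ^t·E[r] = 0.639789, running G = 3.874775
t=5: π = [0.2104, 0.2500, 0.3218, 0.2178], E[r] = 0.9752, γ^t·E[r] = 0.575867, running G = 4.450642
t=6: π = [0.2104, 0.2500, 0.3218, 0.2178], E[r] = 0.9752, γ^t·E[r] = 0.518285, running G = 4.968927
t=7: π = [0.2104, 0.2500, 0.3218, 0.2178], E[r] = 0.9752, γ^t·E[r] = 0.466457, running G = 5.435384

G = 5.4354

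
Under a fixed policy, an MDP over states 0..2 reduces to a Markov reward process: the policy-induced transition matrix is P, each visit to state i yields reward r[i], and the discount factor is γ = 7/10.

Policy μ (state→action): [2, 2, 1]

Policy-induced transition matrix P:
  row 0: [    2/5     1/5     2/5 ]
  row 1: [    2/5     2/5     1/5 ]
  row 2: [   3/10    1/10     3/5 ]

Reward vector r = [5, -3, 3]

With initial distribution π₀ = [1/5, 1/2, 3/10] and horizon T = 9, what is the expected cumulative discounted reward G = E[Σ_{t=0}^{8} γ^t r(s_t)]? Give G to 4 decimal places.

t=0: π = [0.2000, 0.5000, 0.3000], E[r] = 0.4000, γ^t·E[r] = 0.400000, running G = 0.400000
t=1: π = [0.3700, 0.2700, 0.3600], E[r] = 2.1200, γ^t·E[r] = 1.484000, running G = 1.884000
t=2: π = [0.3640, 0.2180, 0.4180], E[r] = 2.4200, γ^t·E[r] = 1.185800, running G = 3.069800
t=3: π = [0.3582, 0.2018, 0.4400], E[r] = 2.5056, γ^t·E[r] = 0.859421, running G = 3.929221
t=4: π = [0.3560, 0.1964, 0.4476], E[r] = 2.5338, γ^t·E[r] = 0.608375, running G = 4.537596
t=5: π = [0.3552, 0.1945, 0.4503], E[r] = 2.5434, γ^t·E[r] = 0.427473, running G = 4.965069
t=6: π = [0.3550, 0.1939, 0.4511], E[r] = 2.5467, γ^t·E[r] = 0.299616, running G = 5.264685
t=7: π = [0.3549, 0.1937, 0.4515], E[r] = 2.5478, γ^t·E[r] = 0.209823, running G = 5.474508
t=8: π = [0.3549, 0.1936, 0.4516], E[r] = 2.5482, γ^t·E[r] = 0.146898, running G = 5.621406

G = 5.6214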